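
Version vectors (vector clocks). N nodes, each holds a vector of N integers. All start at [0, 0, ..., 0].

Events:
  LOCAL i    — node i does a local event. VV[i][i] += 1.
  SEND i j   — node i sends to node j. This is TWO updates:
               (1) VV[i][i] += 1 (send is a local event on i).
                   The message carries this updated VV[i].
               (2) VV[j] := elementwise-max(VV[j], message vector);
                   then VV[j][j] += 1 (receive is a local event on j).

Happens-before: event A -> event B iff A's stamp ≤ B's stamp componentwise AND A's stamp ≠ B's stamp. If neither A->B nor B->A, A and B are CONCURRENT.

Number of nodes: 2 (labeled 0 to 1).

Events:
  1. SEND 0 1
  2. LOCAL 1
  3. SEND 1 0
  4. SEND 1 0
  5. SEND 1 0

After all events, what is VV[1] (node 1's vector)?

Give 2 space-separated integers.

Initial: VV[0]=[0, 0]
Initial: VV[1]=[0, 0]
Event 1: SEND 0->1: VV[0][0]++ -> VV[0]=[1, 0], msg_vec=[1, 0]; VV[1]=max(VV[1],msg_vec) then VV[1][1]++ -> VV[1]=[1, 1]
Event 2: LOCAL 1: VV[1][1]++ -> VV[1]=[1, 2]
Event 3: SEND 1->0: VV[1][1]++ -> VV[1]=[1, 3], msg_vec=[1, 3]; VV[0]=max(VV[0],msg_vec) then VV[0][0]++ -> VV[0]=[2, 3]
Event 4: SEND 1->0: VV[1][1]++ -> VV[1]=[1, 4], msg_vec=[1, 4]; VV[0]=max(VV[0],msg_vec) then VV[0][0]++ -> VV[0]=[3, 4]
Event 5: SEND 1->0: VV[1][1]++ -> VV[1]=[1, 5], msg_vec=[1, 5]; VV[0]=max(VV[0],msg_vec) then VV[0][0]++ -> VV[0]=[4, 5]
Final vectors: VV[0]=[4, 5]; VV[1]=[1, 5]

Answer: 1 5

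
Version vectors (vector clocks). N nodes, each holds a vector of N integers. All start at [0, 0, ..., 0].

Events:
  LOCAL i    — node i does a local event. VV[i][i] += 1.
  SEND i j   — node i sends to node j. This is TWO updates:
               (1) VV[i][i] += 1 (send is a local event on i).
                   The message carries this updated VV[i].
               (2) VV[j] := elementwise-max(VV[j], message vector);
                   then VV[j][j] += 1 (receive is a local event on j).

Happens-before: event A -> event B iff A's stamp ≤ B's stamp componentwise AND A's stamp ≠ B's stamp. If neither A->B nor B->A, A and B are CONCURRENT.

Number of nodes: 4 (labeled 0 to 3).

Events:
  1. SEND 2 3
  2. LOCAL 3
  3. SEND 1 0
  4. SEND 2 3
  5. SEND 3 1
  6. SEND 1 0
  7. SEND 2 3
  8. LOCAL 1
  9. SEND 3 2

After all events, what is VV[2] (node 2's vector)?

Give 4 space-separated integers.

Initial: VV[0]=[0, 0, 0, 0]
Initial: VV[1]=[0, 0, 0, 0]
Initial: VV[2]=[0, 0, 0, 0]
Initial: VV[3]=[0, 0, 0, 0]
Event 1: SEND 2->3: VV[2][2]++ -> VV[2]=[0, 0, 1, 0], msg_vec=[0, 0, 1, 0]; VV[3]=max(VV[3],msg_vec) then VV[3][3]++ -> VV[3]=[0, 0, 1, 1]
Event 2: LOCAL 3: VV[3][3]++ -> VV[3]=[0, 0, 1, 2]
Event 3: SEND 1->0: VV[1][1]++ -> VV[1]=[0, 1, 0, 0], msg_vec=[0, 1, 0, 0]; VV[0]=max(VV[0],msg_vec) then VV[0][0]++ -> VV[0]=[1, 1, 0, 0]
Event 4: SEND 2->3: VV[2][2]++ -> VV[2]=[0, 0, 2, 0], msg_vec=[0, 0, 2, 0]; VV[3]=max(VV[3],msg_vec) then VV[3][3]++ -> VV[3]=[0, 0, 2, 3]
Event 5: SEND 3->1: VV[3][3]++ -> VV[3]=[0, 0, 2, 4], msg_vec=[0, 0, 2, 4]; VV[1]=max(VV[1],msg_vec) then VV[1][1]++ -> VV[1]=[0, 2, 2, 4]
Event 6: SEND 1->0: VV[1][1]++ -> VV[1]=[0, 3, 2, 4], msg_vec=[0, 3, 2, 4]; VV[0]=max(VV[0],msg_vec) then VV[0][0]++ -> VV[0]=[2, 3, 2, 4]
Event 7: SEND 2->3: VV[2][2]++ -> VV[2]=[0, 0, 3, 0], msg_vec=[0, 0, 3, 0]; VV[3]=max(VV[3],msg_vec) then VV[3][3]++ -> VV[3]=[0, 0, 3, 5]
Event 8: LOCAL 1: VV[1][1]++ -> VV[1]=[0, 4, 2, 4]
Event 9: SEND 3->2: VV[3][3]++ -> VV[3]=[0, 0, 3, 6], msg_vec=[0, 0, 3, 6]; VV[2]=max(VV[2],msg_vec) then VV[2][2]++ -> VV[2]=[0, 0, 4, 6]
Final vectors: VV[0]=[2, 3, 2, 4]; VV[1]=[0, 4, 2, 4]; VV[2]=[0, 0, 4, 6]; VV[3]=[0, 0, 3, 6]

Answer: 0 0 4 6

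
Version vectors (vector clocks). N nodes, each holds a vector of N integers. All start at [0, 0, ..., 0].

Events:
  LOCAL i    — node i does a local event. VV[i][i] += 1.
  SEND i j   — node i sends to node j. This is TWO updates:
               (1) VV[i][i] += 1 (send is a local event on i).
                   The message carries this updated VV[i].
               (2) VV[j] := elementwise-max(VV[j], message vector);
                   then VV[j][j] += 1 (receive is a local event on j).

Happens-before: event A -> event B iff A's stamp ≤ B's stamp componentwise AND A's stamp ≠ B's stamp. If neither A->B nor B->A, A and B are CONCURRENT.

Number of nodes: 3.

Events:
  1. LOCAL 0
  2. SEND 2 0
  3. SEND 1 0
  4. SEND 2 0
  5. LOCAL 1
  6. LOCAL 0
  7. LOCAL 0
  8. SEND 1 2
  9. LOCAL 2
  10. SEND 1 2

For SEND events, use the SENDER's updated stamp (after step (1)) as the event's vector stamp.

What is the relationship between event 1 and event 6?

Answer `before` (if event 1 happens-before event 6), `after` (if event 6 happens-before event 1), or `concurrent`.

Initial: VV[0]=[0, 0, 0]
Initial: VV[1]=[0, 0, 0]
Initial: VV[2]=[0, 0, 0]
Event 1: LOCAL 0: VV[0][0]++ -> VV[0]=[1, 0, 0]
Event 2: SEND 2->0: VV[2][2]++ -> VV[2]=[0, 0, 1], msg_vec=[0, 0, 1]; VV[0]=max(VV[0],msg_vec) then VV[0][0]++ -> VV[0]=[2, 0, 1]
Event 3: SEND 1->0: VV[1][1]++ -> VV[1]=[0, 1, 0], msg_vec=[0, 1, 0]; VV[0]=max(VV[0],msg_vec) then VV[0][0]++ -> VV[0]=[3, 1, 1]
Event 4: SEND 2->0: VV[2][2]++ -> VV[2]=[0, 0, 2], msg_vec=[0, 0, 2]; VV[0]=max(VV[0],msg_vec) then VV[0][0]++ -> VV[0]=[4, 1, 2]
Event 5: LOCAL 1: VV[1][1]++ -> VV[1]=[0, 2, 0]
Event 6: LOCAL 0: VV[0][0]++ -> VV[0]=[5, 1, 2]
Event 7: LOCAL 0: VV[0][0]++ -> VV[0]=[6, 1, 2]
Event 8: SEND 1->2: VV[1][1]++ -> VV[1]=[0, 3, 0], msg_vec=[0, 3, 0]; VV[2]=max(VV[2],msg_vec) then VV[2][2]++ -> VV[2]=[0, 3, 3]
Event 9: LOCAL 2: VV[2][2]++ -> VV[2]=[0, 3, 4]
Event 10: SEND 1->2: VV[1][1]++ -> VV[1]=[0, 4, 0], msg_vec=[0, 4, 0]; VV[2]=max(VV[2],msg_vec) then VV[2][2]++ -> VV[2]=[0, 4, 5]
Event 1 stamp: [1, 0, 0]
Event 6 stamp: [5, 1, 2]
[1, 0, 0] <= [5, 1, 2]? True
[5, 1, 2] <= [1, 0, 0]? False
Relation: before

Answer: before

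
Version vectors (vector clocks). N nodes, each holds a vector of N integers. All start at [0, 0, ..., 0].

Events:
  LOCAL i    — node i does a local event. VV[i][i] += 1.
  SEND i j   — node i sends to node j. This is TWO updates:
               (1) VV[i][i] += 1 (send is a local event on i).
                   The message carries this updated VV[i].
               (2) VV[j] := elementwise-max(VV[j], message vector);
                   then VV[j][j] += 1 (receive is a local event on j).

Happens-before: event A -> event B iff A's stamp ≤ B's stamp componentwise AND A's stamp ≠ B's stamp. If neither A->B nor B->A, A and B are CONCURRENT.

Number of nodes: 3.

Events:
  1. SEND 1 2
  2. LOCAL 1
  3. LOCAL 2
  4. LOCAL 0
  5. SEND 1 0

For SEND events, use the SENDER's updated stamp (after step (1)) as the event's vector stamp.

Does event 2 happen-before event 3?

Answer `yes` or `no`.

Initial: VV[0]=[0, 0, 0]
Initial: VV[1]=[0, 0, 0]
Initial: VV[2]=[0, 0, 0]
Event 1: SEND 1->2: VV[1][1]++ -> VV[1]=[0, 1, 0], msg_vec=[0, 1, 0]; VV[2]=max(VV[2],msg_vec) then VV[2][2]++ -> VV[2]=[0, 1, 1]
Event 2: LOCAL 1: VV[1][1]++ -> VV[1]=[0, 2, 0]
Event 3: LOCAL 2: VV[2][2]++ -> VV[2]=[0, 1, 2]
Event 4: LOCAL 0: VV[0][0]++ -> VV[0]=[1, 0, 0]
Event 5: SEND 1->0: VV[1][1]++ -> VV[1]=[0, 3, 0], msg_vec=[0, 3, 0]; VV[0]=max(VV[0],msg_vec) then VV[0][0]++ -> VV[0]=[2, 3, 0]
Event 2 stamp: [0, 2, 0]
Event 3 stamp: [0, 1, 2]
[0, 2, 0] <= [0, 1, 2]? False. Equal? False. Happens-before: False

Answer: no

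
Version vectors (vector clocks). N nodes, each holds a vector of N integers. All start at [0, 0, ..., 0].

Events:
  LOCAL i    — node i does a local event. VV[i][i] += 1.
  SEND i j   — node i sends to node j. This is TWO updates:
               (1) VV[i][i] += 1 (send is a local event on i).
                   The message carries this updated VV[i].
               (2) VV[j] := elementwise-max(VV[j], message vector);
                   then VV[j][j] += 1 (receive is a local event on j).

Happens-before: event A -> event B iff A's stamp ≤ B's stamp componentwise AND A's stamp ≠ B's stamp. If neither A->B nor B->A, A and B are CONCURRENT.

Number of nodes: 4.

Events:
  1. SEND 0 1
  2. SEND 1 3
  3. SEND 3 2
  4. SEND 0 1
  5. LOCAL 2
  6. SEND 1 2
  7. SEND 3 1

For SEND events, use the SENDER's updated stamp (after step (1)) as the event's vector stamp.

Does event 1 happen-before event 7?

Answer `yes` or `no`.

Answer: yes

Derivation:
Initial: VV[0]=[0, 0, 0, 0]
Initial: VV[1]=[0, 0, 0, 0]
Initial: VV[2]=[0, 0, 0, 0]
Initial: VV[3]=[0, 0, 0, 0]
Event 1: SEND 0->1: VV[0][0]++ -> VV[0]=[1, 0, 0, 0], msg_vec=[1, 0, 0, 0]; VV[1]=max(VV[1],msg_vec) then VV[1][1]++ -> VV[1]=[1, 1, 0, 0]
Event 2: SEND 1->3: VV[1][1]++ -> VV[1]=[1, 2, 0, 0], msg_vec=[1, 2, 0, 0]; VV[3]=max(VV[3],msg_vec) then VV[3][3]++ -> VV[3]=[1, 2, 0, 1]
Event 3: SEND 3->2: VV[3][3]++ -> VV[3]=[1, 2, 0, 2], msg_vec=[1, 2, 0, 2]; VV[2]=max(VV[2],msg_vec) then VV[2][2]++ -> VV[2]=[1, 2, 1, 2]
Event 4: SEND 0->1: VV[0][0]++ -> VV[0]=[2, 0, 0, 0], msg_vec=[2, 0, 0, 0]; VV[1]=max(VV[1],msg_vec) then VV[1][1]++ -> VV[1]=[2, 3, 0, 0]
Event 5: LOCAL 2: VV[2][2]++ -> VV[2]=[1, 2, 2, 2]
Event 6: SEND 1->2: VV[1][1]++ -> VV[1]=[2, 4, 0, 0], msg_vec=[2, 4, 0, 0]; VV[2]=max(VV[2],msg_vec) then VV[2][2]++ -> VV[2]=[2, 4, 3, 2]
Event 7: SEND 3->1: VV[3][3]++ -> VV[3]=[1, 2, 0, 3], msg_vec=[1, 2, 0, 3]; VV[1]=max(VV[1],msg_vec) then VV[1][1]++ -> VV[1]=[2, 5, 0, 3]
Event 1 stamp: [1, 0, 0, 0]
Event 7 stamp: [1, 2, 0, 3]
[1, 0, 0, 0] <= [1, 2, 0, 3]? True. Equal? False. Happens-before: True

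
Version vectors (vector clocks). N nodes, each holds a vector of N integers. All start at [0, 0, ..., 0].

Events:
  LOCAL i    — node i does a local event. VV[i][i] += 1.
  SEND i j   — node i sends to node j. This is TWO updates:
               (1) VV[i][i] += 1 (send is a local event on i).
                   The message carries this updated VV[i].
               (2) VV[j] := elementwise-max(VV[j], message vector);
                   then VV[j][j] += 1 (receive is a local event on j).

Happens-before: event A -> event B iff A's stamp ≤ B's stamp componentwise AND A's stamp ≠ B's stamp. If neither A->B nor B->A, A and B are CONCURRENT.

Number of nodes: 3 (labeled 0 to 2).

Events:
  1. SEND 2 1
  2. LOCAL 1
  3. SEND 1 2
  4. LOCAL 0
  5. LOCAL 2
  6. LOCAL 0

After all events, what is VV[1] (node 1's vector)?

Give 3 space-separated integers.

Answer: 0 3 1

Derivation:
Initial: VV[0]=[0, 0, 0]
Initial: VV[1]=[0, 0, 0]
Initial: VV[2]=[0, 0, 0]
Event 1: SEND 2->1: VV[2][2]++ -> VV[2]=[0, 0, 1], msg_vec=[0, 0, 1]; VV[1]=max(VV[1],msg_vec) then VV[1][1]++ -> VV[1]=[0, 1, 1]
Event 2: LOCAL 1: VV[1][1]++ -> VV[1]=[0, 2, 1]
Event 3: SEND 1->2: VV[1][1]++ -> VV[1]=[0, 3, 1], msg_vec=[0, 3, 1]; VV[2]=max(VV[2],msg_vec) then VV[2][2]++ -> VV[2]=[0, 3, 2]
Event 4: LOCAL 0: VV[0][0]++ -> VV[0]=[1, 0, 0]
Event 5: LOCAL 2: VV[2][2]++ -> VV[2]=[0, 3, 3]
Event 6: LOCAL 0: VV[0][0]++ -> VV[0]=[2, 0, 0]
Final vectors: VV[0]=[2, 0, 0]; VV[1]=[0, 3, 1]; VV[2]=[0, 3, 3]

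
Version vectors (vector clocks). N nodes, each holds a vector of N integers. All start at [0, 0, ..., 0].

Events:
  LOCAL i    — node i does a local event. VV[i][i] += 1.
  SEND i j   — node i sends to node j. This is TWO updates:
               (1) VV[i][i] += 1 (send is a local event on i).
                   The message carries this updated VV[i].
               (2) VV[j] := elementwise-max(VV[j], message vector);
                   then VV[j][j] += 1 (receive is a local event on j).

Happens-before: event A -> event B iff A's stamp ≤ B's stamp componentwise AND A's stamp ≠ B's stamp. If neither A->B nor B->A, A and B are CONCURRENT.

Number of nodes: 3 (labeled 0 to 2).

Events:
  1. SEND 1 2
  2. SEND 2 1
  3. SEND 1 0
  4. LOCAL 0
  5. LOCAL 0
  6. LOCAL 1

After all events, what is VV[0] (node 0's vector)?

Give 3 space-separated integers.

Answer: 3 3 2

Derivation:
Initial: VV[0]=[0, 0, 0]
Initial: VV[1]=[0, 0, 0]
Initial: VV[2]=[0, 0, 0]
Event 1: SEND 1->2: VV[1][1]++ -> VV[1]=[0, 1, 0], msg_vec=[0, 1, 0]; VV[2]=max(VV[2],msg_vec) then VV[2][2]++ -> VV[2]=[0, 1, 1]
Event 2: SEND 2->1: VV[2][2]++ -> VV[2]=[0, 1, 2], msg_vec=[0, 1, 2]; VV[1]=max(VV[1],msg_vec) then VV[1][1]++ -> VV[1]=[0, 2, 2]
Event 3: SEND 1->0: VV[1][1]++ -> VV[1]=[0, 3, 2], msg_vec=[0, 3, 2]; VV[0]=max(VV[0],msg_vec) then VV[0][0]++ -> VV[0]=[1, 3, 2]
Event 4: LOCAL 0: VV[0][0]++ -> VV[0]=[2, 3, 2]
Event 5: LOCAL 0: VV[0][0]++ -> VV[0]=[3, 3, 2]
Event 6: LOCAL 1: VV[1][1]++ -> VV[1]=[0, 4, 2]
Final vectors: VV[0]=[3, 3, 2]; VV[1]=[0, 4, 2]; VV[2]=[0, 1, 2]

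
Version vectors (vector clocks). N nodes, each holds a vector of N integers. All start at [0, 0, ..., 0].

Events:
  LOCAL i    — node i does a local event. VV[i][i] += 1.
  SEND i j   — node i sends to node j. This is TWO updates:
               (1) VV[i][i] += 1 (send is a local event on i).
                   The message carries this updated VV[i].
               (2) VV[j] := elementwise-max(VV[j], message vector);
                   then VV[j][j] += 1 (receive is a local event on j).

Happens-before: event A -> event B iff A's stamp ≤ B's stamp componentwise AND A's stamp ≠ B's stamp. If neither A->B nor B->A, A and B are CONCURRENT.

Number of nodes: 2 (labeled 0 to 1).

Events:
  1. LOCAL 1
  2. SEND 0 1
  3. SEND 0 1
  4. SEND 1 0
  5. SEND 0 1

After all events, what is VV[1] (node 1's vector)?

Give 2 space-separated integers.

Answer: 4 5

Derivation:
Initial: VV[0]=[0, 0]
Initial: VV[1]=[0, 0]
Event 1: LOCAL 1: VV[1][1]++ -> VV[1]=[0, 1]
Event 2: SEND 0->1: VV[0][0]++ -> VV[0]=[1, 0], msg_vec=[1, 0]; VV[1]=max(VV[1],msg_vec) then VV[1][1]++ -> VV[1]=[1, 2]
Event 3: SEND 0->1: VV[0][0]++ -> VV[0]=[2, 0], msg_vec=[2, 0]; VV[1]=max(VV[1],msg_vec) then VV[1][1]++ -> VV[1]=[2, 3]
Event 4: SEND 1->0: VV[1][1]++ -> VV[1]=[2, 4], msg_vec=[2, 4]; VV[0]=max(VV[0],msg_vec) then VV[0][0]++ -> VV[0]=[3, 4]
Event 5: SEND 0->1: VV[0][0]++ -> VV[0]=[4, 4], msg_vec=[4, 4]; VV[1]=max(VV[1],msg_vec) then VV[1][1]++ -> VV[1]=[4, 5]
Final vectors: VV[0]=[4, 4]; VV[1]=[4, 5]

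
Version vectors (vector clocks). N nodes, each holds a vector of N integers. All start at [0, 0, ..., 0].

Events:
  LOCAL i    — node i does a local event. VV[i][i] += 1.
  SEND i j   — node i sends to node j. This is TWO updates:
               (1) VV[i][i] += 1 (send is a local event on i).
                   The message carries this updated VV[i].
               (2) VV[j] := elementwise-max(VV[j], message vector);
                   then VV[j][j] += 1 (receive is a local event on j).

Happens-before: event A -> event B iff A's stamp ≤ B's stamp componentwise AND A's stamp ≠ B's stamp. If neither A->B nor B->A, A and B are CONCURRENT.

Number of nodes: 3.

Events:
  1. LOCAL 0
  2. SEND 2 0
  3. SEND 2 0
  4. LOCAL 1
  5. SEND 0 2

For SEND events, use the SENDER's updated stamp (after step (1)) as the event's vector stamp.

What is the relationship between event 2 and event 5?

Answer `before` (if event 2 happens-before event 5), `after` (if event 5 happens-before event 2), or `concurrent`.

Answer: before

Derivation:
Initial: VV[0]=[0, 0, 0]
Initial: VV[1]=[0, 0, 0]
Initial: VV[2]=[0, 0, 0]
Event 1: LOCAL 0: VV[0][0]++ -> VV[0]=[1, 0, 0]
Event 2: SEND 2->0: VV[2][2]++ -> VV[2]=[0, 0, 1], msg_vec=[0, 0, 1]; VV[0]=max(VV[0],msg_vec) then VV[0][0]++ -> VV[0]=[2, 0, 1]
Event 3: SEND 2->0: VV[2][2]++ -> VV[2]=[0, 0, 2], msg_vec=[0, 0, 2]; VV[0]=max(VV[0],msg_vec) then VV[0][0]++ -> VV[0]=[3, 0, 2]
Event 4: LOCAL 1: VV[1][1]++ -> VV[1]=[0, 1, 0]
Event 5: SEND 0->2: VV[0][0]++ -> VV[0]=[4, 0, 2], msg_vec=[4, 0, 2]; VV[2]=max(VV[2],msg_vec) then VV[2][2]++ -> VV[2]=[4, 0, 3]
Event 2 stamp: [0, 0, 1]
Event 5 stamp: [4, 0, 2]
[0, 0, 1] <= [4, 0, 2]? True
[4, 0, 2] <= [0, 0, 1]? False
Relation: before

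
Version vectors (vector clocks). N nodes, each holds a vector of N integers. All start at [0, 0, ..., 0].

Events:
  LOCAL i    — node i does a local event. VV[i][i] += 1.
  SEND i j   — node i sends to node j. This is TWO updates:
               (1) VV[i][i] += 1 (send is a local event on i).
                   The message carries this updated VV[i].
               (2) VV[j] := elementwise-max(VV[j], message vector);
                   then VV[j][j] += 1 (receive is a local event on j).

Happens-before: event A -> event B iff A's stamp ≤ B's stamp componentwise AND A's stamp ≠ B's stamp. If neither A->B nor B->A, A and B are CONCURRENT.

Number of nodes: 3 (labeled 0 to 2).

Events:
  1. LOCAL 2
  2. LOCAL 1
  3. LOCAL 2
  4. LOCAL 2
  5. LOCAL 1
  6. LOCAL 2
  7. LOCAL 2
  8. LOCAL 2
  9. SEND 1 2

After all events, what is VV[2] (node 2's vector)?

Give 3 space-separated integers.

Answer: 0 3 7

Derivation:
Initial: VV[0]=[0, 0, 0]
Initial: VV[1]=[0, 0, 0]
Initial: VV[2]=[0, 0, 0]
Event 1: LOCAL 2: VV[2][2]++ -> VV[2]=[0, 0, 1]
Event 2: LOCAL 1: VV[1][1]++ -> VV[1]=[0, 1, 0]
Event 3: LOCAL 2: VV[2][2]++ -> VV[2]=[0, 0, 2]
Event 4: LOCAL 2: VV[2][2]++ -> VV[2]=[0, 0, 3]
Event 5: LOCAL 1: VV[1][1]++ -> VV[1]=[0, 2, 0]
Event 6: LOCAL 2: VV[2][2]++ -> VV[2]=[0, 0, 4]
Event 7: LOCAL 2: VV[2][2]++ -> VV[2]=[0, 0, 5]
Event 8: LOCAL 2: VV[2][2]++ -> VV[2]=[0, 0, 6]
Event 9: SEND 1->2: VV[1][1]++ -> VV[1]=[0, 3, 0], msg_vec=[0, 3, 0]; VV[2]=max(VV[2],msg_vec) then VV[2][2]++ -> VV[2]=[0, 3, 7]
Final vectors: VV[0]=[0, 0, 0]; VV[1]=[0, 3, 0]; VV[2]=[0, 3, 7]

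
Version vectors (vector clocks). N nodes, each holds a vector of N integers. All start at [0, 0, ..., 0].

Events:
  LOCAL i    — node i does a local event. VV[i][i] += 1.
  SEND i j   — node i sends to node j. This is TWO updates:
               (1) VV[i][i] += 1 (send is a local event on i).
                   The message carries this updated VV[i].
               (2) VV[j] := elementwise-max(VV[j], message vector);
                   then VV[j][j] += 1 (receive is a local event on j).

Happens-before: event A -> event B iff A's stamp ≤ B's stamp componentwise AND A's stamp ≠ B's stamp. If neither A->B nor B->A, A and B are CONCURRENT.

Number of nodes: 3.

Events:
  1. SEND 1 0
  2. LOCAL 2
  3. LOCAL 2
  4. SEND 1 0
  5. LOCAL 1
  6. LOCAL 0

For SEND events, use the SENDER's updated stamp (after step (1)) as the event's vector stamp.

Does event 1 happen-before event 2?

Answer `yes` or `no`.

Answer: no

Derivation:
Initial: VV[0]=[0, 0, 0]
Initial: VV[1]=[0, 0, 0]
Initial: VV[2]=[0, 0, 0]
Event 1: SEND 1->0: VV[1][1]++ -> VV[1]=[0, 1, 0], msg_vec=[0, 1, 0]; VV[0]=max(VV[0],msg_vec) then VV[0][0]++ -> VV[0]=[1, 1, 0]
Event 2: LOCAL 2: VV[2][2]++ -> VV[2]=[0, 0, 1]
Event 3: LOCAL 2: VV[2][2]++ -> VV[2]=[0, 0, 2]
Event 4: SEND 1->0: VV[1][1]++ -> VV[1]=[0, 2, 0], msg_vec=[0, 2, 0]; VV[0]=max(VV[0],msg_vec) then VV[0][0]++ -> VV[0]=[2, 2, 0]
Event 5: LOCAL 1: VV[1][1]++ -> VV[1]=[0, 3, 0]
Event 6: LOCAL 0: VV[0][0]++ -> VV[0]=[3, 2, 0]
Event 1 stamp: [0, 1, 0]
Event 2 stamp: [0, 0, 1]
[0, 1, 0] <= [0, 0, 1]? False. Equal? False. Happens-before: False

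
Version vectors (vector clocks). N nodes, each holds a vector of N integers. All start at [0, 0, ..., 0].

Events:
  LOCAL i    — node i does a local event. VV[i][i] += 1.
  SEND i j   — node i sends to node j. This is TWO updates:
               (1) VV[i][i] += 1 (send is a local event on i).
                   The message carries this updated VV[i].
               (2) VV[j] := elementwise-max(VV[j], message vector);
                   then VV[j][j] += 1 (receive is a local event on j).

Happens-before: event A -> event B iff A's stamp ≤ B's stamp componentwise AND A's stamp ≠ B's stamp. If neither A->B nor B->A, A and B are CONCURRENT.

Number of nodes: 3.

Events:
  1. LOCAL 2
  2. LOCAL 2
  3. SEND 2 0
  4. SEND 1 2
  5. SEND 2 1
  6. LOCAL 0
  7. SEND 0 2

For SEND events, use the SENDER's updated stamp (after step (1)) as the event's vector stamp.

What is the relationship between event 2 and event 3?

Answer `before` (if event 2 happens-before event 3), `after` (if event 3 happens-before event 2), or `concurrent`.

Initial: VV[0]=[0, 0, 0]
Initial: VV[1]=[0, 0, 0]
Initial: VV[2]=[0, 0, 0]
Event 1: LOCAL 2: VV[2][2]++ -> VV[2]=[0, 0, 1]
Event 2: LOCAL 2: VV[2][2]++ -> VV[2]=[0, 0, 2]
Event 3: SEND 2->0: VV[2][2]++ -> VV[2]=[0, 0, 3], msg_vec=[0, 0, 3]; VV[0]=max(VV[0],msg_vec) then VV[0][0]++ -> VV[0]=[1, 0, 3]
Event 4: SEND 1->2: VV[1][1]++ -> VV[1]=[0, 1, 0], msg_vec=[0, 1, 0]; VV[2]=max(VV[2],msg_vec) then VV[2][2]++ -> VV[2]=[0, 1, 4]
Event 5: SEND 2->1: VV[2][2]++ -> VV[2]=[0, 1, 5], msg_vec=[0, 1, 5]; VV[1]=max(VV[1],msg_vec) then VV[1][1]++ -> VV[1]=[0, 2, 5]
Event 6: LOCAL 0: VV[0][0]++ -> VV[0]=[2, 0, 3]
Event 7: SEND 0->2: VV[0][0]++ -> VV[0]=[3, 0, 3], msg_vec=[3, 0, 3]; VV[2]=max(VV[2],msg_vec) then VV[2][2]++ -> VV[2]=[3, 1, 6]
Event 2 stamp: [0, 0, 2]
Event 3 stamp: [0, 0, 3]
[0, 0, 2] <= [0, 0, 3]? True
[0, 0, 3] <= [0, 0, 2]? False
Relation: before

Answer: before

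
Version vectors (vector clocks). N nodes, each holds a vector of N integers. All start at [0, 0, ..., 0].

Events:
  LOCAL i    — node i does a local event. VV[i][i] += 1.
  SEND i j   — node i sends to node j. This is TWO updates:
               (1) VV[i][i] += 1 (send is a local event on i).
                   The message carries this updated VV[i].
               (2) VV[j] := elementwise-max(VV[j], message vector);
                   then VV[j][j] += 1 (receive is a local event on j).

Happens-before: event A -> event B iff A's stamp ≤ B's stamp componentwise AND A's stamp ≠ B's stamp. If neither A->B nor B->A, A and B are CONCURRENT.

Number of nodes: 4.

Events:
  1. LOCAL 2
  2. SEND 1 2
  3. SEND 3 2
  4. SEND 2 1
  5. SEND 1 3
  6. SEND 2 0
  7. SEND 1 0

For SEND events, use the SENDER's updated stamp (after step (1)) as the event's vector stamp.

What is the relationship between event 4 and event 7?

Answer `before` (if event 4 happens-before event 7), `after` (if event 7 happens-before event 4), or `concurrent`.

Initial: VV[0]=[0, 0, 0, 0]
Initial: VV[1]=[0, 0, 0, 0]
Initial: VV[2]=[0, 0, 0, 0]
Initial: VV[3]=[0, 0, 0, 0]
Event 1: LOCAL 2: VV[2][2]++ -> VV[2]=[0, 0, 1, 0]
Event 2: SEND 1->2: VV[1][1]++ -> VV[1]=[0, 1, 0, 0], msg_vec=[0, 1, 0, 0]; VV[2]=max(VV[2],msg_vec) then VV[2][2]++ -> VV[2]=[0, 1, 2, 0]
Event 3: SEND 3->2: VV[3][3]++ -> VV[3]=[0, 0, 0, 1], msg_vec=[0, 0, 0, 1]; VV[2]=max(VV[2],msg_vec) then VV[2][2]++ -> VV[2]=[0, 1, 3, 1]
Event 4: SEND 2->1: VV[2][2]++ -> VV[2]=[0, 1, 4, 1], msg_vec=[0, 1, 4, 1]; VV[1]=max(VV[1],msg_vec) then VV[1][1]++ -> VV[1]=[0, 2, 4, 1]
Event 5: SEND 1->3: VV[1][1]++ -> VV[1]=[0, 3, 4, 1], msg_vec=[0, 3, 4, 1]; VV[3]=max(VV[3],msg_vec) then VV[3][3]++ -> VV[3]=[0, 3, 4, 2]
Event 6: SEND 2->0: VV[2][2]++ -> VV[2]=[0, 1, 5, 1], msg_vec=[0, 1, 5, 1]; VV[0]=max(VV[0],msg_vec) then VV[0][0]++ -> VV[0]=[1, 1, 5, 1]
Event 7: SEND 1->0: VV[1][1]++ -> VV[1]=[0, 4, 4, 1], msg_vec=[0, 4, 4, 1]; VV[0]=max(VV[0],msg_vec) then VV[0][0]++ -> VV[0]=[2, 4, 5, 1]
Event 4 stamp: [0, 1, 4, 1]
Event 7 stamp: [0, 4, 4, 1]
[0, 1, 4, 1] <= [0, 4, 4, 1]? True
[0, 4, 4, 1] <= [0, 1, 4, 1]? False
Relation: before

Answer: before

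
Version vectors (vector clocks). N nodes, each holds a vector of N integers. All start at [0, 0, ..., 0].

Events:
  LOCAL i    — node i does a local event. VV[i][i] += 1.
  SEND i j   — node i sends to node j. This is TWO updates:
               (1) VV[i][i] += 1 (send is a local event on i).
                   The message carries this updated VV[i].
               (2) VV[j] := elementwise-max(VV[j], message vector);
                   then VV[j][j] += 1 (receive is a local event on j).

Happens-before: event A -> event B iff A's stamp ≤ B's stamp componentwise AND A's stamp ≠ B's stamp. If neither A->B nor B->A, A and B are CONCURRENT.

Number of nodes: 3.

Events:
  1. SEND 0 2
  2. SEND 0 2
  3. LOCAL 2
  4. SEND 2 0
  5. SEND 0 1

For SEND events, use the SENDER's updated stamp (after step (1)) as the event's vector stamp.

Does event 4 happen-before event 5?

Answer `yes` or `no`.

Initial: VV[0]=[0, 0, 0]
Initial: VV[1]=[0, 0, 0]
Initial: VV[2]=[0, 0, 0]
Event 1: SEND 0->2: VV[0][0]++ -> VV[0]=[1, 0, 0], msg_vec=[1, 0, 0]; VV[2]=max(VV[2],msg_vec) then VV[2][2]++ -> VV[2]=[1, 0, 1]
Event 2: SEND 0->2: VV[0][0]++ -> VV[0]=[2, 0, 0], msg_vec=[2, 0, 0]; VV[2]=max(VV[2],msg_vec) then VV[2][2]++ -> VV[2]=[2, 0, 2]
Event 3: LOCAL 2: VV[2][2]++ -> VV[2]=[2, 0, 3]
Event 4: SEND 2->0: VV[2][2]++ -> VV[2]=[2, 0, 4], msg_vec=[2, 0, 4]; VV[0]=max(VV[0],msg_vec) then VV[0][0]++ -> VV[0]=[3, 0, 4]
Event 5: SEND 0->1: VV[0][0]++ -> VV[0]=[4, 0, 4], msg_vec=[4, 0, 4]; VV[1]=max(VV[1],msg_vec) then VV[1][1]++ -> VV[1]=[4, 1, 4]
Event 4 stamp: [2, 0, 4]
Event 5 stamp: [4, 0, 4]
[2, 0, 4] <= [4, 0, 4]? True. Equal? False. Happens-before: True

Answer: yes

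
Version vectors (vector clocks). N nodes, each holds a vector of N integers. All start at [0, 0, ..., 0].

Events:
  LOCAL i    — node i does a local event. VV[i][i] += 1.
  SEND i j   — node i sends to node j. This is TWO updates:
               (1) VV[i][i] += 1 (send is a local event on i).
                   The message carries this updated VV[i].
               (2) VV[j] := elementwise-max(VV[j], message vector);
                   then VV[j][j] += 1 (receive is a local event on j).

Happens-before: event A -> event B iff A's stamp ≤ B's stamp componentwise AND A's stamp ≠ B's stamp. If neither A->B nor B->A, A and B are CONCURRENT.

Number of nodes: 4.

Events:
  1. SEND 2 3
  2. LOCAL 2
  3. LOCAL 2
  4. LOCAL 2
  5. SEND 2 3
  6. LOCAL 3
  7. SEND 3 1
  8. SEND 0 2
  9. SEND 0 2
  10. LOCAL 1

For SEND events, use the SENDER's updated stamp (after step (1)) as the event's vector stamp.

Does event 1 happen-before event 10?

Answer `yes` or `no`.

Answer: yes

Derivation:
Initial: VV[0]=[0, 0, 0, 0]
Initial: VV[1]=[0, 0, 0, 0]
Initial: VV[2]=[0, 0, 0, 0]
Initial: VV[3]=[0, 0, 0, 0]
Event 1: SEND 2->3: VV[2][2]++ -> VV[2]=[0, 0, 1, 0], msg_vec=[0, 0, 1, 0]; VV[3]=max(VV[3],msg_vec) then VV[3][3]++ -> VV[3]=[0, 0, 1, 1]
Event 2: LOCAL 2: VV[2][2]++ -> VV[2]=[0, 0, 2, 0]
Event 3: LOCAL 2: VV[2][2]++ -> VV[2]=[0, 0, 3, 0]
Event 4: LOCAL 2: VV[2][2]++ -> VV[2]=[0, 0, 4, 0]
Event 5: SEND 2->3: VV[2][2]++ -> VV[2]=[0, 0, 5, 0], msg_vec=[0, 0, 5, 0]; VV[3]=max(VV[3],msg_vec) then VV[3][3]++ -> VV[3]=[0, 0, 5, 2]
Event 6: LOCAL 3: VV[3][3]++ -> VV[3]=[0, 0, 5, 3]
Event 7: SEND 3->1: VV[3][3]++ -> VV[3]=[0, 0, 5, 4], msg_vec=[0, 0, 5, 4]; VV[1]=max(VV[1],msg_vec) then VV[1][1]++ -> VV[1]=[0, 1, 5, 4]
Event 8: SEND 0->2: VV[0][0]++ -> VV[0]=[1, 0, 0, 0], msg_vec=[1, 0, 0, 0]; VV[2]=max(VV[2],msg_vec) then VV[2][2]++ -> VV[2]=[1, 0, 6, 0]
Event 9: SEND 0->2: VV[0][0]++ -> VV[0]=[2, 0, 0, 0], msg_vec=[2, 0, 0, 0]; VV[2]=max(VV[2],msg_vec) then VV[2][2]++ -> VV[2]=[2, 0, 7, 0]
Event 10: LOCAL 1: VV[1][1]++ -> VV[1]=[0, 2, 5, 4]
Event 1 stamp: [0, 0, 1, 0]
Event 10 stamp: [0, 2, 5, 4]
[0, 0, 1, 0] <= [0, 2, 5, 4]? True. Equal? False. Happens-before: True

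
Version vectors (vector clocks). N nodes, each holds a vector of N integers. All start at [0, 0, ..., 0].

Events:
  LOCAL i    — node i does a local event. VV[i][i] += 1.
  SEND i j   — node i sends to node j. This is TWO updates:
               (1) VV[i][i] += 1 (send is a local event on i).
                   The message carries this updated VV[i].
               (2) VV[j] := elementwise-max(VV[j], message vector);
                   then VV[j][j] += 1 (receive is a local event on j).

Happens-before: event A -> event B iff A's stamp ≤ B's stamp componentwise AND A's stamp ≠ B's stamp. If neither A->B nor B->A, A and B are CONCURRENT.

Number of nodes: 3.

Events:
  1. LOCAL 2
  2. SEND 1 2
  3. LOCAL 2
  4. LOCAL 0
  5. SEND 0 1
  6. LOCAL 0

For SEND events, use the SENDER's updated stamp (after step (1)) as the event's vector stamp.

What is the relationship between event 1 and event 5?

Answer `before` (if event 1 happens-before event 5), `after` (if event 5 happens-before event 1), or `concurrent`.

Answer: concurrent

Derivation:
Initial: VV[0]=[0, 0, 0]
Initial: VV[1]=[0, 0, 0]
Initial: VV[2]=[0, 0, 0]
Event 1: LOCAL 2: VV[2][2]++ -> VV[2]=[0, 0, 1]
Event 2: SEND 1->2: VV[1][1]++ -> VV[1]=[0, 1, 0], msg_vec=[0, 1, 0]; VV[2]=max(VV[2],msg_vec) then VV[2][2]++ -> VV[2]=[0, 1, 2]
Event 3: LOCAL 2: VV[2][2]++ -> VV[2]=[0, 1, 3]
Event 4: LOCAL 0: VV[0][0]++ -> VV[0]=[1, 0, 0]
Event 5: SEND 0->1: VV[0][0]++ -> VV[0]=[2, 0, 0], msg_vec=[2, 0, 0]; VV[1]=max(VV[1],msg_vec) then VV[1][1]++ -> VV[1]=[2, 2, 0]
Event 6: LOCAL 0: VV[0][0]++ -> VV[0]=[3, 0, 0]
Event 1 stamp: [0, 0, 1]
Event 5 stamp: [2, 0, 0]
[0, 0, 1] <= [2, 0, 0]? False
[2, 0, 0] <= [0, 0, 1]? False
Relation: concurrent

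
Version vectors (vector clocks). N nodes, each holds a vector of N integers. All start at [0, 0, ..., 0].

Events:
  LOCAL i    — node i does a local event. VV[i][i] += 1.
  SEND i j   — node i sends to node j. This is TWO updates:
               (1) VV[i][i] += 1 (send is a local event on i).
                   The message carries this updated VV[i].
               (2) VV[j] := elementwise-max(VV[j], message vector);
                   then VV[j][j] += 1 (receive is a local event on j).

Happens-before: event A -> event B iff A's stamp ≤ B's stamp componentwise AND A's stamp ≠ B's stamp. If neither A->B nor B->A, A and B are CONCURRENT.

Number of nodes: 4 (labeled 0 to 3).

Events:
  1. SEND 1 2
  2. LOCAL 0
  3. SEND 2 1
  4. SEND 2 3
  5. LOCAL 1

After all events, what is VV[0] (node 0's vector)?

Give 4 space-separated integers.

Answer: 1 0 0 0

Derivation:
Initial: VV[0]=[0, 0, 0, 0]
Initial: VV[1]=[0, 0, 0, 0]
Initial: VV[2]=[0, 0, 0, 0]
Initial: VV[3]=[0, 0, 0, 0]
Event 1: SEND 1->2: VV[1][1]++ -> VV[1]=[0, 1, 0, 0], msg_vec=[0, 1, 0, 0]; VV[2]=max(VV[2],msg_vec) then VV[2][2]++ -> VV[2]=[0, 1, 1, 0]
Event 2: LOCAL 0: VV[0][0]++ -> VV[0]=[1, 0, 0, 0]
Event 3: SEND 2->1: VV[2][2]++ -> VV[2]=[0, 1, 2, 0], msg_vec=[0, 1, 2, 0]; VV[1]=max(VV[1],msg_vec) then VV[1][1]++ -> VV[1]=[0, 2, 2, 0]
Event 4: SEND 2->3: VV[2][2]++ -> VV[2]=[0, 1, 3, 0], msg_vec=[0, 1, 3, 0]; VV[3]=max(VV[3],msg_vec) then VV[3][3]++ -> VV[3]=[0, 1, 3, 1]
Event 5: LOCAL 1: VV[1][1]++ -> VV[1]=[0, 3, 2, 0]
Final vectors: VV[0]=[1, 0, 0, 0]; VV[1]=[0, 3, 2, 0]; VV[2]=[0, 1, 3, 0]; VV[3]=[0, 1, 3, 1]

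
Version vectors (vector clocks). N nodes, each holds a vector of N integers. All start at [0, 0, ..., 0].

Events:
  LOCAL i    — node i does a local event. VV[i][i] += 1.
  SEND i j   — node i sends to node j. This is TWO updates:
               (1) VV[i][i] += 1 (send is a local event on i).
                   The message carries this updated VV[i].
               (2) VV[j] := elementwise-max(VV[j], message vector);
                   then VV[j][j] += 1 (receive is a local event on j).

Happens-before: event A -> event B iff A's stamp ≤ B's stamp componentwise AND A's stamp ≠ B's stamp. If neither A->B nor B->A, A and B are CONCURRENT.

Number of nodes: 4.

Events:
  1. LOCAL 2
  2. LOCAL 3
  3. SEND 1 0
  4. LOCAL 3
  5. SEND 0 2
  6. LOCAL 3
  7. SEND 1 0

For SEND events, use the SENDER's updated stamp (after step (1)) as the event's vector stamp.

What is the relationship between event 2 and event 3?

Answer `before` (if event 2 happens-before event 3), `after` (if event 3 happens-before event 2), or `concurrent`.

Answer: concurrent

Derivation:
Initial: VV[0]=[0, 0, 0, 0]
Initial: VV[1]=[0, 0, 0, 0]
Initial: VV[2]=[0, 0, 0, 0]
Initial: VV[3]=[0, 0, 0, 0]
Event 1: LOCAL 2: VV[2][2]++ -> VV[2]=[0, 0, 1, 0]
Event 2: LOCAL 3: VV[3][3]++ -> VV[3]=[0, 0, 0, 1]
Event 3: SEND 1->0: VV[1][1]++ -> VV[1]=[0, 1, 0, 0], msg_vec=[0, 1, 0, 0]; VV[0]=max(VV[0],msg_vec) then VV[0][0]++ -> VV[0]=[1, 1, 0, 0]
Event 4: LOCAL 3: VV[3][3]++ -> VV[3]=[0, 0, 0, 2]
Event 5: SEND 0->2: VV[0][0]++ -> VV[0]=[2, 1, 0, 0], msg_vec=[2, 1, 0, 0]; VV[2]=max(VV[2],msg_vec) then VV[2][2]++ -> VV[2]=[2, 1, 2, 0]
Event 6: LOCAL 3: VV[3][3]++ -> VV[3]=[0, 0, 0, 3]
Event 7: SEND 1->0: VV[1][1]++ -> VV[1]=[0, 2, 0, 0], msg_vec=[0, 2, 0, 0]; VV[0]=max(VV[0],msg_vec) then VV[0][0]++ -> VV[0]=[3, 2, 0, 0]
Event 2 stamp: [0, 0, 0, 1]
Event 3 stamp: [0, 1, 0, 0]
[0, 0, 0, 1] <= [0, 1, 0, 0]? False
[0, 1, 0, 0] <= [0, 0, 0, 1]? False
Relation: concurrent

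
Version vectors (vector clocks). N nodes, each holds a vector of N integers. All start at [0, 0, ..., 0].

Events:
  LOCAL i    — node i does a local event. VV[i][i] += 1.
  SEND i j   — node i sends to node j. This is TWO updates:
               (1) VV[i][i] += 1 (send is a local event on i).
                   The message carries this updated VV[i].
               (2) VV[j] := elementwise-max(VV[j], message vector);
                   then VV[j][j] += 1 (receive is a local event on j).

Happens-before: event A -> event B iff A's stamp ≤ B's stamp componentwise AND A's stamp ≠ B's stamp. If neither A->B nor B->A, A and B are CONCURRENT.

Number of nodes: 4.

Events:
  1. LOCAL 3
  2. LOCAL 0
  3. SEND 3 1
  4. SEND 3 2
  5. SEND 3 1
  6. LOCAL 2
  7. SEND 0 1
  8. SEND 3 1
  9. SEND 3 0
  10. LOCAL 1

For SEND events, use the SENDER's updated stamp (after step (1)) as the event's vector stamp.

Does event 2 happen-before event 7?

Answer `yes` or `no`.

Answer: yes

Derivation:
Initial: VV[0]=[0, 0, 0, 0]
Initial: VV[1]=[0, 0, 0, 0]
Initial: VV[2]=[0, 0, 0, 0]
Initial: VV[3]=[0, 0, 0, 0]
Event 1: LOCAL 3: VV[3][3]++ -> VV[3]=[0, 0, 0, 1]
Event 2: LOCAL 0: VV[0][0]++ -> VV[0]=[1, 0, 0, 0]
Event 3: SEND 3->1: VV[3][3]++ -> VV[3]=[0, 0, 0, 2], msg_vec=[0, 0, 0, 2]; VV[1]=max(VV[1],msg_vec) then VV[1][1]++ -> VV[1]=[0, 1, 0, 2]
Event 4: SEND 3->2: VV[3][3]++ -> VV[3]=[0, 0, 0, 3], msg_vec=[0, 0, 0, 3]; VV[2]=max(VV[2],msg_vec) then VV[2][2]++ -> VV[2]=[0, 0, 1, 3]
Event 5: SEND 3->1: VV[3][3]++ -> VV[3]=[0, 0, 0, 4], msg_vec=[0, 0, 0, 4]; VV[1]=max(VV[1],msg_vec) then VV[1][1]++ -> VV[1]=[0, 2, 0, 4]
Event 6: LOCAL 2: VV[2][2]++ -> VV[2]=[0, 0, 2, 3]
Event 7: SEND 0->1: VV[0][0]++ -> VV[0]=[2, 0, 0, 0], msg_vec=[2, 0, 0, 0]; VV[1]=max(VV[1],msg_vec) then VV[1][1]++ -> VV[1]=[2, 3, 0, 4]
Event 8: SEND 3->1: VV[3][3]++ -> VV[3]=[0, 0, 0, 5], msg_vec=[0, 0, 0, 5]; VV[1]=max(VV[1],msg_vec) then VV[1][1]++ -> VV[1]=[2, 4, 0, 5]
Event 9: SEND 3->0: VV[3][3]++ -> VV[3]=[0, 0, 0, 6], msg_vec=[0, 0, 0, 6]; VV[0]=max(VV[0],msg_vec) then VV[0][0]++ -> VV[0]=[3, 0, 0, 6]
Event 10: LOCAL 1: VV[1][1]++ -> VV[1]=[2, 5, 0, 5]
Event 2 stamp: [1, 0, 0, 0]
Event 7 stamp: [2, 0, 0, 0]
[1, 0, 0, 0] <= [2, 0, 0, 0]? True. Equal? False. Happens-before: True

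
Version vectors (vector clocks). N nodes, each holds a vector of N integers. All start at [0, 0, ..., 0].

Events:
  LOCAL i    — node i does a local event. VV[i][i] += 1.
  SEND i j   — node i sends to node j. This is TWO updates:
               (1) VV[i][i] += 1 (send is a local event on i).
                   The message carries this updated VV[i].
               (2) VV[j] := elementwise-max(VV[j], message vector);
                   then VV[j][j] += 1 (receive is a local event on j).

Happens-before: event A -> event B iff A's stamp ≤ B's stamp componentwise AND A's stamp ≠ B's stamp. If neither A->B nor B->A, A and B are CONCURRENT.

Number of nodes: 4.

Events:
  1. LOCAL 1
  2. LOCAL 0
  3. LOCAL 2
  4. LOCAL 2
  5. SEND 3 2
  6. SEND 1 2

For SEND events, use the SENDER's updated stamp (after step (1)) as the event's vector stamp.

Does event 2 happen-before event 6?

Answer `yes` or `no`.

Answer: no

Derivation:
Initial: VV[0]=[0, 0, 0, 0]
Initial: VV[1]=[0, 0, 0, 0]
Initial: VV[2]=[0, 0, 0, 0]
Initial: VV[3]=[0, 0, 0, 0]
Event 1: LOCAL 1: VV[1][1]++ -> VV[1]=[0, 1, 0, 0]
Event 2: LOCAL 0: VV[0][0]++ -> VV[0]=[1, 0, 0, 0]
Event 3: LOCAL 2: VV[2][2]++ -> VV[2]=[0, 0, 1, 0]
Event 4: LOCAL 2: VV[2][2]++ -> VV[2]=[0, 0, 2, 0]
Event 5: SEND 3->2: VV[3][3]++ -> VV[3]=[0, 0, 0, 1], msg_vec=[0, 0, 0, 1]; VV[2]=max(VV[2],msg_vec) then VV[2][2]++ -> VV[2]=[0, 0, 3, 1]
Event 6: SEND 1->2: VV[1][1]++ -> VV[1]=[0, 2, 0, 0], msg_vec=[0, 2, 0, 0]; VV[2]=max(VV[2],msg_vec) then VV[2][2]++ -> VV[2]=[0, 2, 4, 1]
Event 2 stamp: [1, 0, 0, 0]
Event 6 stamp: [0, 2, 0, 0]
[1, 0, 0, 0] <= [0, 2, 0, 0]? False. Equal? False. Happens-before: False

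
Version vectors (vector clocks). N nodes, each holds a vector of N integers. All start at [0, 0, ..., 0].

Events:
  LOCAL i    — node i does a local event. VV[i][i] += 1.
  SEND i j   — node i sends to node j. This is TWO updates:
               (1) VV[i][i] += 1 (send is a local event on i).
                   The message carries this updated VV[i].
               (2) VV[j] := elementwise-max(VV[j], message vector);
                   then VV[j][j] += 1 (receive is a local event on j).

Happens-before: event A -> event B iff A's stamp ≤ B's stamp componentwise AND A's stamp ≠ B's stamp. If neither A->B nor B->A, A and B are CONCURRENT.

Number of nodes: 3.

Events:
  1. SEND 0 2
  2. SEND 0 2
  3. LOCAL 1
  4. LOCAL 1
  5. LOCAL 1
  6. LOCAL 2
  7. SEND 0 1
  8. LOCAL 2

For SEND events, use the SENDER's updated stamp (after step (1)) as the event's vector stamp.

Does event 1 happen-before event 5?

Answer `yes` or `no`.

Answer: no

Derivation:
Initial: VV[0]=[0, 0, 0]
Initial: VV[1]=[0, 0, 0]
Initial: VV[2]=[0, 0, 0]
Event 1: SEND 0->2: VV[0][0]++ -> VV[0]=[1, 0, 0], msg_vec=[1, 0, 0]; VV[2]=max(VV[2],msg_vec) then VV[2][2]++ -> VV[2]=[1, 0, 1]
Event 2: SEND 0->2: VV[0][0]++ -> VV[0]=[2, 0, 0], msg_vec=[2, 0, 0]; VV[2]=max(VV[2],msg_vec) then VV[2][2]++ -> VV[2]=[2, 0, 2]
Event 3: LOCAL 1: VV[1][1]++ -> VV[1]=[0, 1, 0]
Event 4: LOCAL 1: VV[1][1]++ -> VV[1]=[0, 2, 0]
Event 5: LOCAL 1: VV[1][1]++ -> VV[1]=[0, 3, 0]
Event 6: LOCAL 2: VV[2][2]++ -> VV[2]=[2, 0, 3]
Event 7: SEND 0->1: VV[0][0]++ -> VV[0]=[3, 0, 0], msg_vec=[3, 0, 0]; VV[1]=max(VV[1],msg_vec) then VV[1][1]++ -> VV[1]=[3, 4, 0]
Event 8: LOCAL 2: VV[2][2]++ -> VV[2]=[2, 0, 4]
Event 1 stamp: [1, 0, 0]
Event 5 stamp: [0, 3, 0]
[1, 0, 0] <= [0, 3, 0]? False. Equal? False. Happens-before: False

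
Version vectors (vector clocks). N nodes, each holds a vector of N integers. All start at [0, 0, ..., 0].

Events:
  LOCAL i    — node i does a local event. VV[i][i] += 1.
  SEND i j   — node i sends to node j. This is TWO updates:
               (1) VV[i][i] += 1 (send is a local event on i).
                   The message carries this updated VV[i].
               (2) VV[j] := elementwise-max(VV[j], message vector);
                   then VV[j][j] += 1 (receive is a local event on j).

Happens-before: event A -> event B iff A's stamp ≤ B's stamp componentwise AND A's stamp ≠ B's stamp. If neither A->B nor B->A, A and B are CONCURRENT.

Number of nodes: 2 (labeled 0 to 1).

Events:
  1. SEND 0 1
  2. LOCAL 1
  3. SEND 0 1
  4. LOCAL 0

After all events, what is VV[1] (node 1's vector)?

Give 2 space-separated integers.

Initial: VV[0]=[0, 0]
Initial: VV[1]=[0, 0]
Event 1: SEND 0->1: VV[0][0]++ -> VV[0]=[1, 0], msg_vec=[1, 0]; VV[1]=max(VV[1],msg_vec) then VV[1][1]++ -> VV[1]=[1, 1]
Event 2: LOCAL 1: VV[1][1]++ -> VV[1]=[1, 2]
Event 3: SEND 0->1: VV[0][0]++ -> VV[0]=[2, 0], msg_vec=[2, 0]; VV[1]=max(VV[1],msg_vec) then VV[1][1]++ -> VV[1]=[2, 3]
Event 4: LOCAL 0: VV[0][0]++ -> VV[0]=[3, 0]
Final vectors: VV[0]=[3, 0]; VV[1]=[2, 3]

Answer: 2 3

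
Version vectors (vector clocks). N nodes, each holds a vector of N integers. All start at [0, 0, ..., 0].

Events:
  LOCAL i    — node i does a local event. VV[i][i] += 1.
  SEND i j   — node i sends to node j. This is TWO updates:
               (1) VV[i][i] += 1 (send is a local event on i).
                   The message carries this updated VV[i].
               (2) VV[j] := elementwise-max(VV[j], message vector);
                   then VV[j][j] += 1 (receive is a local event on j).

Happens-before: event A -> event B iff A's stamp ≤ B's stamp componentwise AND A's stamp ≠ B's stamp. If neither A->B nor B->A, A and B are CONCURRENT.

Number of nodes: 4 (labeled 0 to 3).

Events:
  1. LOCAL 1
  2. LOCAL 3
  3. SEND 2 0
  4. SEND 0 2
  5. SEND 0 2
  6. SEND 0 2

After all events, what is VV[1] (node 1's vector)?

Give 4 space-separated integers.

Answer: 0 1 0 0

Derivation:
Initial: VV[0]=[0, 0, 0, 0]
Initial: VV[1]=[0, 0, 0, 0]
Initial: VV[2]=[0, 0, 0, 0]
Initial: VV[3]=[0, 0, 0, 0]
Event 1: LOCAL 1: VV[1][1]++ -> VV[1]=[0, 1, 0, 0]
Event 2: LOCAL 3: VV[3][3]++ -> VV[3]=[0, 0, 0, 1]
Event 3: SEND 2->0: VV[2][2]++ -> VV[2]=[0, 0, 1, 0], msg_vec=[0, 0, 1, 0]; VV[0]=max(VV[0],msg_vec) then VV[0][0]++ -> VV[0]=[1, 0, 1, 0]
Event 4: SEND 0->2: VV[0][0]++ -> VV[0]=[2, 0, 1, 0], msg_vec=[2, 0, 1, 0]; VV[2]=max(VV[2],msg_vec) then VV[2][2]++ -> VV[2]=[2, 0, 2, 0]
Event 5: SEND 0->2: VV[0][0]++ -> VV[0]=[3, 0, 1, 0], msg_vec=[3, 0, 1, 0]; VV[2]=max(VV[2],msg_vec) then VV[2][2]++ -> VV[2]=[3, 0, 3, 0]
Event 6: SEND 0->2: VV[0][0]++ -> VV[0]=[4, 0, 1, 0], msg_vec=[4, 0, 1, 0]; VV[2]=max(VV[2],msg_vec) then VV[2][2]++ -> VV[2]=[4, 0, 4, 0]
Final vectors: VV[0]=[4, 0, 1, 0]; VV[1]=[0, 1, 0, 0]; VV[2]=[4, 0, 4, 0]; VV[3]=[0, 0, 0, 1]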